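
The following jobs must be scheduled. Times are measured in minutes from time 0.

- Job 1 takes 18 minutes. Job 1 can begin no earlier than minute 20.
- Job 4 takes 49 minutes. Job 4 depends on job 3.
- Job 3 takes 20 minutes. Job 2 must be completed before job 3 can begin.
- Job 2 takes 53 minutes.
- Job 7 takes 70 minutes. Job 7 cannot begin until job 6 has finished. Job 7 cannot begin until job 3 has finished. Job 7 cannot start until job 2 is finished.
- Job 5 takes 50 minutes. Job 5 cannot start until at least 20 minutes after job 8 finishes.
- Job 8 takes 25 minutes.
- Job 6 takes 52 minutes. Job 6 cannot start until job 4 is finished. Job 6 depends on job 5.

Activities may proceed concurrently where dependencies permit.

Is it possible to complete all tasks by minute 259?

Job 8 can start immediately at minute 0; it finishes at minute 25.
Job 5 cannot begin until job 8 (finishes minute 25, plus 20-minute gap → minute 45). It runs from minute 45 to 45 + 50 = minute 95.
Job 2 has no prerequisites, so it starts at minute 0 and finishes at minute 53.
After job 2 (finishes minute 53), job 3 can start at minute 53 and finishes at minute 73.
Job 4 cannot begin until job 3 (finishes minute 73). It runs from minute 73 to 73 + 49 = minute 122.
Job 6 cannot start until job 4 (finishes minute 122); job 5 (finishes minute 95). The controlling bound is minute 122, so job 6 finishes at 122 + 52 = minute 174.
Job 7 cannot start until job 6 (finishes minute 174); job 3 (finishes minute 73); job 2 (finishes minute 53). The controlling bound is minute 174, so job 7 finishes at 174 + 70 = minute 244.
Job 1 waits on its own release at minute 20, so it starts at minute 20 and finishes at 20 + 18 = minute 38.
Every task is finished by minute 244, which is no later than the deadline of 259, so the schedule is feasible.

Yes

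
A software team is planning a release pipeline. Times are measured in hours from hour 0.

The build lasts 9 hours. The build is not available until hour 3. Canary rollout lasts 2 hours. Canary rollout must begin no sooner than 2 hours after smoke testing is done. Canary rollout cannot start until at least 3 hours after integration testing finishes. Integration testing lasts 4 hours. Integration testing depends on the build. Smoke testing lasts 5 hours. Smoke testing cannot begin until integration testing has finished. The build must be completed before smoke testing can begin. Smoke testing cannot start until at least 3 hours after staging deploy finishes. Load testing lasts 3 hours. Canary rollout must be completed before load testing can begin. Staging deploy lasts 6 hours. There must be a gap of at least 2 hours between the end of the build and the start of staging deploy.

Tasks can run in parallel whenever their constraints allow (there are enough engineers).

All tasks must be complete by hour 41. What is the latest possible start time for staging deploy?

Load testing must finish by hour 41; it takes 3 hours, so it must start by 41 − 3 = hour 38.
Canary rollout must finish before load testing (must start by hour 38). With a 2-hour duration, canary rollout must start by 38 − 2 = hour 36.
Since canary rollout (must start by hour 36, minus 2-hour gap → hour 34) depends on it, smoke testing must finish by hour 34. Backing off its 5-hour duration gives a latest start of hour 29.
Staging deploy must finish before smoke testing (must start by hour 29, minus 3-hour gap → hour 26). With a 6-hour duration, staging deploy must start by 26 − 6 = hour 20.

20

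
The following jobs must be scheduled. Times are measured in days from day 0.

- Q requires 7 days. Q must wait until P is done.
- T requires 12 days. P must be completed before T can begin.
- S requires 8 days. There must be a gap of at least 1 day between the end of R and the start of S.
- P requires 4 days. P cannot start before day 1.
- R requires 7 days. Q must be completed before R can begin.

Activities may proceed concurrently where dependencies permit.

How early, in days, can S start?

20

P cannot begin until its own release at day 1. It runs from day 1 to 1 + 4 = day 5.
Q waits on P (finishes day 5), so it starts at day 5 and finishes at 5 + 7 = day 12.
R waits on Q (finishes day 12), so it starts at day 12 and finishes at 12 + 7 = day 19.
S waits on R (finishes day 19, plus 1-day gap → day 20), so the earliest it can start is day 20.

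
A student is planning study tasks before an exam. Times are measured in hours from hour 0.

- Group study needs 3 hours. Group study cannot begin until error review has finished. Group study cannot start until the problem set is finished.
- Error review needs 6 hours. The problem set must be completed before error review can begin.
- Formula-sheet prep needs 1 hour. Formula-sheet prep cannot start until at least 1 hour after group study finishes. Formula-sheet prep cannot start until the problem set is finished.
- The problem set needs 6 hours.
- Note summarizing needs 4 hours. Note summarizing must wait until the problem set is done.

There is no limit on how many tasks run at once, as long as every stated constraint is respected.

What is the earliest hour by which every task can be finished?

Nothing blocks the problem set, so it runs from hour 0 to hour 6.
Note summarizing waits on the problem set (finishes hour 6), so it starts at hour 6 and finishes at 6 + 4 = hour 10.
Error review cannot begin until the problem set (finishes hour 6). It runs from hour 6 to 6 + 6 = hour 12.
Group study has to wait for error review (finishes hour 12); the problem set (finishes hour 6). The latest of these is hour 12, so group study runs hour 12 to 12 + 3 = hour 15.
For formula-sheet prep: group study (finishes hour 15, plus 1-hour gap → hour 16); the problem set (finishes hour 6). Taking the maximum gives a start of hour 16, and it finishes at 16 + 1 = hour 17.
All tasks are finished once the last one completes. Finish times: The problem set at 6, Error review at 12, Group study at 15, Note summarizing at 10, Formula-sheet prep at 17. The latest is hour 17.

17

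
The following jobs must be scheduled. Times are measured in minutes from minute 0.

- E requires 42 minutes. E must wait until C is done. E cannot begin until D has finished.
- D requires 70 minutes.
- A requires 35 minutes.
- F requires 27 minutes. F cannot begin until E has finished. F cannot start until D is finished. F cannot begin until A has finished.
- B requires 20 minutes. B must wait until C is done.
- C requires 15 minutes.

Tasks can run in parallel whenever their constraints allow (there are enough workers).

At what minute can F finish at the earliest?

139

D can start immediately at minute 0; it finishes at minute 70.
C can start immediately at minute 0; it finishes at minute 15.
E needs all of C (finishes minute 15); D (finishes minute 70). That puts its earliest start at minute 70; it finishes at 70 + 42 = minute 112.
Nothing blocks A, so it runs from minute 0 to minute 35.
For F: E (finishes minute 112); D (finishes minute 70); A (finishes minute 35). Taking the maximum gives a start of minute 112, and it finishes at 112 + 27 = minute 139.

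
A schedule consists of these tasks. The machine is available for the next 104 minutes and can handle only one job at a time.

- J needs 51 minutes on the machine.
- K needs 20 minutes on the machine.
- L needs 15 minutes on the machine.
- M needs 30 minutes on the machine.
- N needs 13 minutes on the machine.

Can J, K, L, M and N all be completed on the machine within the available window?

No

Running back to back, the jobs need 51 + 20 + 15 + 30 + 13 = 129 minutes on the machine.
Since 129 > 104, they cannot all fit.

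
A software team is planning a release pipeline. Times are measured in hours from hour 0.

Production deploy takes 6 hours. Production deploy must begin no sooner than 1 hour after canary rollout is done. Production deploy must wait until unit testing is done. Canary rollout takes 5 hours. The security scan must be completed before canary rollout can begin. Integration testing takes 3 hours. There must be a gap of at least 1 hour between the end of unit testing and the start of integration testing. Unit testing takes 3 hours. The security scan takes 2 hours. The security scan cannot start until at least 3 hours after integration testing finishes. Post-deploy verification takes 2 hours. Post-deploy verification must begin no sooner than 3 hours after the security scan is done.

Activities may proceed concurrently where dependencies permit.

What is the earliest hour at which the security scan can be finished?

Nothing blocks unit testing, so it runs from hour 0 to hour 3.
After unit testing (finishes hour 3, plus 1-hour gap → hour 4), integration testing can start at hour 4 and finishes at hour 7.
After integration testing (finishes hour 7, plus 3-hour gap → hour 10), the security scan can start at hour 10 and finishes at hour 12.

12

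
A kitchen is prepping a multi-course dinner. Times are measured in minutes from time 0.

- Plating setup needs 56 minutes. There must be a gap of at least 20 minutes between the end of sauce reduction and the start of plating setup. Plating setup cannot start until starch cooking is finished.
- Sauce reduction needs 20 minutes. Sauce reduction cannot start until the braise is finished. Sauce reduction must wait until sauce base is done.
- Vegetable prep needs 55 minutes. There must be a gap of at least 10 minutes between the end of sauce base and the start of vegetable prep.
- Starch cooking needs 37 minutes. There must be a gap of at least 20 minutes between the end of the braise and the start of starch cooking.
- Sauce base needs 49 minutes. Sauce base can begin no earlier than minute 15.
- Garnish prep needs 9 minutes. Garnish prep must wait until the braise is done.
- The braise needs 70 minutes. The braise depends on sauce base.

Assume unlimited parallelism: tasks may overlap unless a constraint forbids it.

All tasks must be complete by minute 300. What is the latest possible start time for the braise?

Plating setup has no dependents, so it just needs to finish by minute 300. Starting by 300 − 56 = minute 244 achieves that.
Sauce reduction has to be done before plating setup (must start by minute 244, minus 20-minute gap → minute 224). That means finishing by minute 224, i.e. starting by 224 − 20 = minute 204.
Starch cooking feeds into plating setup (must start by minute 244); so starch cooking must finish by minute 244 and therefore start by minute 207.
Nothing follows garnish prep; the deadline of minute 300 is its only limit. It must start by 300 − 9 = minute 291.
The braise has several dependents: sauce reduction (must start by minute 204); starch cooking (must start by minute 207, minus 20-minute gap → minute 187); garnish prep (must start by minute 291). The earliest of those limits is minute 187, so the braise must start by 187 − 70 = minute 117.

117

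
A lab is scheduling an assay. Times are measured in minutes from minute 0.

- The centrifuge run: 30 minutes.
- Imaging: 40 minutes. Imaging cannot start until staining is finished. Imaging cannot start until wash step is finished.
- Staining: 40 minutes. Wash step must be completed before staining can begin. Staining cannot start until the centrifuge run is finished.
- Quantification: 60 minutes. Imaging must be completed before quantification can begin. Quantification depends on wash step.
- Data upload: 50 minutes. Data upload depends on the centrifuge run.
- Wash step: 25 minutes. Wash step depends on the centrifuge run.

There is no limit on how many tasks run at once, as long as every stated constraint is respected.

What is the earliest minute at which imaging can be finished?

Nothing blocks the centrifuge run, so it runs from minute 0 to minute 30.
Wash step cannot begin until the centrifuge run (finishes minute 30). It runs from minute 30 to 30 + 25 = minute 55.
Staining needs all of wash step (finishes minute 55); the centrifuge run (finishes minute 30). That puts its earliest start at minute 55; it finishes at 55 + 40 = minute 95.
Imaging has to wait for staining (finishes minute 95); wash step (finishes minute 55). The latest of these is minute 95, so imaging runs minute 95 to 95 + 40 = minute 135.

135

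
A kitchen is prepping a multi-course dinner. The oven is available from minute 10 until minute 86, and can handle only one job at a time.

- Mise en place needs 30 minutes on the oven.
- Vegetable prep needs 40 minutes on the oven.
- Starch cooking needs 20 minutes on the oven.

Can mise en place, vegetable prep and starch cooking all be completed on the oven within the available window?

No

The oven window is 86 − 10 = 76 minutes.
Running back to back, the jobs need 30 + 40 + 20 = 90 minutes on the oven.
Since 90 > 76, they cannot all fit.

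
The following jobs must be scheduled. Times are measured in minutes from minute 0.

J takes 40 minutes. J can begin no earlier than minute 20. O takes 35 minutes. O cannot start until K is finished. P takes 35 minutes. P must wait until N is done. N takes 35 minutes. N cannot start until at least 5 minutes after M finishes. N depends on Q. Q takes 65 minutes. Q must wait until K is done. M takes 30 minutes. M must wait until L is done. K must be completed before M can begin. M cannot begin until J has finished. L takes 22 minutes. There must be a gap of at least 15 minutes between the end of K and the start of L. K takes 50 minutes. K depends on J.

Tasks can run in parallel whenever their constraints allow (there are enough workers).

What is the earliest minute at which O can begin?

110

J waits on its own release at minute 20, so it starts at minute 20 and finishes at 20 + 40 = minute 60.
K cannot begin until J (finishes minute 60). It runs from minute 60 to 60 + 50 = minute 110.
O waits on K (finishes minute 110), so the earliest it can start is minute 110.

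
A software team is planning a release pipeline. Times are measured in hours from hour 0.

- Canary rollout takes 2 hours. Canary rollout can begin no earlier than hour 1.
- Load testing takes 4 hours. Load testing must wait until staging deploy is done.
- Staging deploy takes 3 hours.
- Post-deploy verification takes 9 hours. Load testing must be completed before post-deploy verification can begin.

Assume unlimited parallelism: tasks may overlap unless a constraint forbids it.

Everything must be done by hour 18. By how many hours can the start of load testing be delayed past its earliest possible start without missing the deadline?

Nothing blocks staging deploy, so it runs from hour 0 to hour 3.
Load testing cannot begin until staging deploy (finishes hour 3). It runs from hour 3 to 3 + 4 = hour 7.

Working backward from the deadline:
To finish by hour 18, post-deploy verification (duration 9) must start no later than hour 9.
Load testing has to be done before post-deploy verification (must start by hour 9). That means finishing by hour 9, i.e. starting by 9 − 4 = hour 5.
So load testing can start as early as hour 3 and as late as hour 5, giving 5 − 3 = 2 hours of slack.

2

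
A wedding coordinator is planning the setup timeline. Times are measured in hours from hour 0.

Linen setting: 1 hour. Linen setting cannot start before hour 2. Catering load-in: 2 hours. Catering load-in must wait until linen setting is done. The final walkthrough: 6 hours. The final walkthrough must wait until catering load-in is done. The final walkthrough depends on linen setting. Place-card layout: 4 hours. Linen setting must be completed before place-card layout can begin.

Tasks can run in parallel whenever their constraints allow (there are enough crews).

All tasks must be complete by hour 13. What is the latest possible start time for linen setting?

4

To finish by hour 13, the final walkthrough (duration 6) must start no later than hour 7.
Catering load-in has to be done before the final walkthrough (must start by hour 7). That means finishing by hour 7, i.e. starting by 7 − 2 = hour 5.
To finish by hour 13, place-card layout (duration 4) must start no later than hour 9.
For linen setting: catering load-in (must start by hour 5); place-card layout (must start by hour 9); the final walkthrough (must start by hour 7). The most restrictive is hour 5; with a 1-hour duration, linen setting must start by hour 4.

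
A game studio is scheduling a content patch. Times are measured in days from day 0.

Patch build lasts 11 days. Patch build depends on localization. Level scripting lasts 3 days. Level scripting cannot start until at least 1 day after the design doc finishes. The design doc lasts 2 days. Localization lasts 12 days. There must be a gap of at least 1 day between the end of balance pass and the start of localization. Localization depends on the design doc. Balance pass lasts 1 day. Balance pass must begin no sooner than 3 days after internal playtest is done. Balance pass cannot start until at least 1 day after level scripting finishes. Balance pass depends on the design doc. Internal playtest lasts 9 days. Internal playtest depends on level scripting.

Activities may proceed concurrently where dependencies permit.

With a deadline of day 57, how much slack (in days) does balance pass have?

Nothing blocks the design doc, so it runs from day 0 to day 2.
Level scripting cannot begin until the design doc (finishes day 2, plus 1-day gap → day 3). It runs from day 3 to 3 + 3 = day 6.
After level scripting (finishes day 6), internal playtest can start at day 6 and finishes at day 15.
Balance pass needs all of internal playtest (finishes day 15, plus 3-day gap → day 18); level scripting (finishes day 6, plus 1-day gap → day 7); the design doc (finishes day 2). That puts its earliest start at day 18; it finishes at 18 + 1 = day 19.

Working backward from the deadline:
Nothing follows patch build; the deadline of day 57 is its only limit. It must start by 57 − 11 = day 46.
Localization feeds into patch build (must start by day 46); so localization must finish by day 46 and therefore start by day 34.
Balance pass has to be done before localization (must start by day 34, minus 1-day gap → day 33). That means finishing by day 33, i.e. starting by 33 − 1 = day 32.
So balance pass can start as early as day 18 and as late as day 32, giving 32 − 18 = 14 days of slack.

14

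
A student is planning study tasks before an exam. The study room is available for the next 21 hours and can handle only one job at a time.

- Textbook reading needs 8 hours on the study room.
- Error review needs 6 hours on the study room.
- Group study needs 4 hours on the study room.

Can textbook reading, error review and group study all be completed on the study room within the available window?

Running back to back, the jobs need 8 + 6 + 4 = 18 hours on the study room.
Since 18 ≤ 21, they fit within the window.

Yes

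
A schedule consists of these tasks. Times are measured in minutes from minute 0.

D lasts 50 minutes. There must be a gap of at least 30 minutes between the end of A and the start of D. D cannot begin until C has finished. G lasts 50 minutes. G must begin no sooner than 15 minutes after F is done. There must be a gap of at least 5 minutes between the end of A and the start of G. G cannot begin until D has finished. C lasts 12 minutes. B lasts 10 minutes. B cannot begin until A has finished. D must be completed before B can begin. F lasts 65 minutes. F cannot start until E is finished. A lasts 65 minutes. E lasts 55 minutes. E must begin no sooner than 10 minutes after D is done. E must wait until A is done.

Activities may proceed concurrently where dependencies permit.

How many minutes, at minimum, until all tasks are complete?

340

Nothing blocks C, so it runs from minute 0 to minute 12.
A can start immediately at minute 0; it finishes at minute 65.
D has to wait for A (finishes minute 65, plus 30-minute gap → minute 95); C (finishes minute 12). The latest of these is minute 95, so D runs minute 95 to 95 + 50 = minute 145.
E cannot start until D (finishes minute 145, plus 10-minute gap → minute 155); A (finishes minute 65). The controlling bound is minute 155, so E finishes at 155 + 55 = minute 210.
F waits on E (finishes minute 210), so it starts at minute 210 and finishes at 210 + 65 = minute 275.
G needs all of F (finishes minute 275, plus 15-minute gap → minute 290); A (finishes minute 65, plus 5-minute gap → minute 70); D (finishes minute 145). That puts its earliest start at minute 290; it finishes at 290 + 50 = minute 340.
B cannot start until A (finishes minute 65); D (finishes minute 145). The controlling bound is minute 145, so B finishes at 145 + 10 = minute 155.
All tasks are finished once the last one completes. Finish times: A at 65, B at 155, C at 12, D at 145, E at 210, F at 275, G at 340. The latest is minute 340.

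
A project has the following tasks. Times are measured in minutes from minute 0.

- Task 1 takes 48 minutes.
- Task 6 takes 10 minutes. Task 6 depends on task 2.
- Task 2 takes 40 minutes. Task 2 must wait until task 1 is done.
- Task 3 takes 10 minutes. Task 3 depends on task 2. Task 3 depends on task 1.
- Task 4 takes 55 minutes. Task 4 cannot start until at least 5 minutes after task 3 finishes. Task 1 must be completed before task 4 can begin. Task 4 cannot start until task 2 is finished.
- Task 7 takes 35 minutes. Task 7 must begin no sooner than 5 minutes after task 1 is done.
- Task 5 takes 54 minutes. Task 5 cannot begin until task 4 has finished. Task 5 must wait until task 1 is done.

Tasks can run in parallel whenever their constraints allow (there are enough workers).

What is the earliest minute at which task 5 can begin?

158

Task 1 can start immediately at minute 0; it finishes at minute 48.
After task 1 (finishes minute 48), task 2 can start at minute 48 and finishes at minute 88.
Task 3 cannot start until task 2 (finishes minute 88); task 1 (finishes minute 48). The controlling bound is minute 88, so task 3 finishes at 88 + 10 = minute 98.
Task 4 needs all of task 3 (finishes minute 98, plus 5-minute gap → minute 103); task 1 (finishes minute 48); task 2 (finishes minute 88). That puts its earliest start at minute 103; it finishes at 103 + 55 = minute 158.
Task 5 waits on task 4 (finishes minute 158); task 1 (finishes minute 48). The latest of these is minute 158, which is the earliest task 5 can start.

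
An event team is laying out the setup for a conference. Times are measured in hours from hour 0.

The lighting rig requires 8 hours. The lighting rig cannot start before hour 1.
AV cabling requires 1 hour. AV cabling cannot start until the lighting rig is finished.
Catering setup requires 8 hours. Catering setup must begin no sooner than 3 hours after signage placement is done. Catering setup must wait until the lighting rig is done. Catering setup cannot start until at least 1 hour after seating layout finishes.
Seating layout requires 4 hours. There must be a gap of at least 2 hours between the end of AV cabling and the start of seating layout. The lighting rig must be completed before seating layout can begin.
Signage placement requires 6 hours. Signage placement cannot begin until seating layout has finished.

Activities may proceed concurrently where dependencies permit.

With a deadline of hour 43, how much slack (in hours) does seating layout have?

The lighting rig cannot begin until its own release at hour 1. It runs from hour 1 to 1 + 8 = hour 9.
After the lighting rig (finishes hour 9), AV cabling can start at hour 9 and finishes at hour 10.
Seating layout has to wait for AV cabling (finishes hour 10, plus 2-hour gap → hour 12); the lighting rig (finishes hour 9). The latest of these is hour 12, so seating layout runs hour 12 to 12 + 4 = hour 16.

Working backward from the deadline:
Catering setup has no dependents, so it just needs to finish by hour 43. Starting by 43 − 8 = hour 35 achieves that.
Since catering setup (must start by hour 35, minus 3-hour gap → hour 32) depends on it, signage placement must finish by hour 32. Backing off its 6-hour duration gives a latest start of hour 26.
Seating layout has several dependents: signage placement (must start by hour 26); catering setup (must start by hour 35, minus 1-hour gap → hour 34). The earliest of those limits is hour 26, so seating layout must start by 26 − 4 = hour 22.
So seating layout can start as early as hour 12 and as late as hour 22, giving 22 − 12 = 10 hours of slack.

10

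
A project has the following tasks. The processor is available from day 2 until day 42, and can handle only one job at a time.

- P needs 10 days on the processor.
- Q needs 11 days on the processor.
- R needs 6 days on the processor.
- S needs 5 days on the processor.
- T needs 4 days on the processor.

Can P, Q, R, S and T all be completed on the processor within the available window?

Yes

The processor window is 42 − 2 = 40 days.
Running back to back, the jobs need 10 + 11 + 6 + 5 + 4 = 36 days on the processor.
Since 36 ≤ 40, they fit within the window.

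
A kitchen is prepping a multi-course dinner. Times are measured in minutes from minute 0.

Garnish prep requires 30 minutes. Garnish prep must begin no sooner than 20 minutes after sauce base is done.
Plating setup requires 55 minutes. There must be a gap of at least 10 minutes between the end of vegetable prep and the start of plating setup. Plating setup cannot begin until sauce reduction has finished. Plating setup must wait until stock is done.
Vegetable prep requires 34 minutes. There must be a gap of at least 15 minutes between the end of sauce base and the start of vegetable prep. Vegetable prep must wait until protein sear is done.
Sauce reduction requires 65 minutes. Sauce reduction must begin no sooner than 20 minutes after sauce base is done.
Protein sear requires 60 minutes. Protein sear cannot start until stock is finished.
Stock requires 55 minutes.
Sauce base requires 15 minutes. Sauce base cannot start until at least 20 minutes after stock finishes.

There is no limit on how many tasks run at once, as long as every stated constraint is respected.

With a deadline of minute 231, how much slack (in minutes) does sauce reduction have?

1

Stock has no prerequisites, so it starts at minute 0 and finishes at minute 55.
Sauce base waits on stock (finishes minute 55, plus 20-minute gap → minute 75), so it starts at minute 75 and finishes at 75 + 15 = minute 90.
After sauce base (finishes minute 90, plus 20-minute gap → minute 110), sauce reduction can start at minute 110 and finishes at minute 175.

Working backward from the deadline:
Nothing follows plating setup; the deadline of minute 231 is its only limit. It must start by 231 − 55 = minute 176.
Sauce reduction feeds into plating setup (must start by minute 176); so sauce reduction must finish by minute 176 and therefore start by minute 111.
So sauce reduction can start as early as minute 110 and as late as minute 111, giving 111 − 110 = 1 minute of slack.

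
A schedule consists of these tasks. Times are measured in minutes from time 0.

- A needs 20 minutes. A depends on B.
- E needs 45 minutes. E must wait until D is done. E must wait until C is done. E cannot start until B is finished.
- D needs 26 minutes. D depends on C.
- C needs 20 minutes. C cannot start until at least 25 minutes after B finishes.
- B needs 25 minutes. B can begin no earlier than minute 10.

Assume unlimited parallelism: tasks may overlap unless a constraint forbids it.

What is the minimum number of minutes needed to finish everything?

151

After its own release at minute 10, B can start at minute 10 and finishes at minute 35.
C cannot begin until B (finishes minute 35, plus 25-minute gap → minute 60). It runs from minute 60 to 60 + 20 = minute 80.
D cannot begin until C (finishes minute 80). It runs from minute 80 to 80 + 26 = minute 106.
E has to wait for D (finishes minute 106); C (finishes minute 80); B (finishes minute 35). The latest of these is minute 106, so E runs minute 106 to 106 + 45 = minute 151.
After B (finishes minute 35), A can start at minute 35 and finishes at minute 55.
All tasks are finished once the last one completes. Finish times: A at 55, B at 35, C at 80, D at 106, E at 151. The latest is minute 151.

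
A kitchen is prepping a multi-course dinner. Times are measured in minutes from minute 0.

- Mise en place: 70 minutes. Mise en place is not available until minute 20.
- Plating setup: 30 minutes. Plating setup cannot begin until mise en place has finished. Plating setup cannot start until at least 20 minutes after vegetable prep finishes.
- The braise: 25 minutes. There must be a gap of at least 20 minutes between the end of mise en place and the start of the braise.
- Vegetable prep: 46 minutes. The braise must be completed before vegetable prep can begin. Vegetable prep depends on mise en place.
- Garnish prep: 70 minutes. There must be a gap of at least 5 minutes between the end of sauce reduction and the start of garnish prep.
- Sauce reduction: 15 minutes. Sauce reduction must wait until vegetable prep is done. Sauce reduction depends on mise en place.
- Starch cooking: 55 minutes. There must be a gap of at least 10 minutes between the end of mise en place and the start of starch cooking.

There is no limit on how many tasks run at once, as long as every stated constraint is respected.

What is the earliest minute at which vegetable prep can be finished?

181

Mise en place cannot begin until its own release at minute 20. It runs from minute 20 to 20 + 70 = minute 90.
The braise waits on mise en place (finishes minute 90, plus 20-minute gap → minute 110), so it starts at minute 110 and finishes at 110 + 25 = minute 135.
Vegetable prep needs all of the braise (finishes minute 135); mise en place (finishes minute 90). That puts its earliest start at minute 135; it finishes at 135 + 46 = minute 181.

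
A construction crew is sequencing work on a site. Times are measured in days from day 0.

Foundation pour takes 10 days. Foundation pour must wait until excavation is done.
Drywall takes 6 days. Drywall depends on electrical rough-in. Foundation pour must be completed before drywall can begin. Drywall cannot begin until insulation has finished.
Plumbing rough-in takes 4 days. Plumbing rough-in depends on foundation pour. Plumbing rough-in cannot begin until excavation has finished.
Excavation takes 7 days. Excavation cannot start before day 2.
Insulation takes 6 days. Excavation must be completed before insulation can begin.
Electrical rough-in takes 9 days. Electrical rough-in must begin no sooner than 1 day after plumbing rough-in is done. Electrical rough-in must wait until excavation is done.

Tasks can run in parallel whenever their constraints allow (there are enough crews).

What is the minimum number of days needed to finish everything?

39

Excavation waits on its own release at day 2, so it starts at day 2 and finishes at 2 + 7 = day 9.
Insulation cannot begin until excavation (finishes day 9). It runs from day 9 to 9 + 6 = day 15.
After excavation (finishes day 9), foundation pour can start at day 9 and finishes at day 19.
Plumbing rough-in needs all of foundation pour (finishes day 19); excavation (finishes day 9). That puts its earliest start at day 19; it finishes at 19 + 4 = day 23.
Electrical rough-in has to wait for plumbing rough-in (finishes day 23, plus 1-day gap → day 24); excavation (finishes day 9). The latest of these is day 24, so electrical rough-in runs day 24 to 24 + 9 = day 33.
Drywall needs all of electrical rough-in (finishes day 33); foundation pour (finishes day 19); insulation (finishes day 15). That puts its earliest start at day 33; it finishes at 33 + 6 = day 39.
All tasks are finished once the last one completes. Finish times: Excavation at 9, Foundation pour at 19, Plumbing rough-in at 23, Electrical rough-in at 33, Insulation at 15, Drywall at 39. The latest is day 39.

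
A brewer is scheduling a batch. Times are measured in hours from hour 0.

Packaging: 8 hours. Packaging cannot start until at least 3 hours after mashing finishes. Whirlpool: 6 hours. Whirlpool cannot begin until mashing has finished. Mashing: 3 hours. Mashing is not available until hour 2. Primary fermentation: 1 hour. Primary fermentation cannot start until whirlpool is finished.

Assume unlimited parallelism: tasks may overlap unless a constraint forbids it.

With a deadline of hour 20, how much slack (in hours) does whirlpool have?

8

Mashing waits on its own release at hour 2, so it starts at hour 2 and finishes at 2 + 3 = hour 5.
Whirlpool cannot begin until mashing (finishes hour 5). It runs from hour 5 to 5 + 6 = hour 11.

Working backward from the deadline:
To finish by hour 20, primary fermentation (duration 1) must start no later than hour 19.
Whirlpool feeds into primary fermentation (must start by hour 19); so whirlpool must finish by hour 19 and therefore start by hour 13.
So whirlpool can start as early as hour 5 and as late as hour 13, giving 13 − 5 = 8 hours of slack.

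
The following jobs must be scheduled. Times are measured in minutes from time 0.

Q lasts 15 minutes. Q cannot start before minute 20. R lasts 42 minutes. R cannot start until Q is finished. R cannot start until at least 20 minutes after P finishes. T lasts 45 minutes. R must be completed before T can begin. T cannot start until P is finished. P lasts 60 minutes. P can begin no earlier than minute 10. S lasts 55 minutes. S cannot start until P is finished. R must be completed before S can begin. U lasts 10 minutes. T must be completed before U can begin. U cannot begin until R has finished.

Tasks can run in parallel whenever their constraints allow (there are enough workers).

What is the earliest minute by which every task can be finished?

187

Q cannot begin until its own release at minute 20. It runs from minute 20 to 20 + 15 = minute 35.
After its own release at minute 10, P can start at minute 10 and finishes at minute 70.
R needs all of Q (finishes minute 35); P (finishes minute 70, plus 20-minute gap → minute 90). That puts its earliest start at minute 90; it finishes at 90 + 42 = minute 132.
T cannot start until R (finishes minute 132); P (finishes minute 70). The controlling bound is minute 132, so T finishes at 132 + 45 = minute 177.
U needs all of T (finishes minute 177); R (finishes minute 132). That puts its earliest start at minute 177; it finishes at 177 + 10 = minute 187.
S cannot start until P (finishes minute 70); R (finishes minute 132). The controlling bound is minute 132, so S finishes at 132 + 55 = minute 187.
All tasks are finished once the last one completes. Finish times: P at 70, Q at 35, R at 132, S at 187, T at 177, U at 187. The latest is minute 187.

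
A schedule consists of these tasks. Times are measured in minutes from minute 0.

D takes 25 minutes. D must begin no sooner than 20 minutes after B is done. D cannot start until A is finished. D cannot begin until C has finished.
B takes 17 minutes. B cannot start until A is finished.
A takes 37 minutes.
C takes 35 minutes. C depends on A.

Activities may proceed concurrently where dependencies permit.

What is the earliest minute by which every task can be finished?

99

Nothing blocks A, so it runs from minute 0 to minute 37.
C cannot begin until A (finishes minute 37). It runs from minute 37 to 37 + 35 = minute 72.
B waits on A (finishes minute 37), so it starts at minute 37 and finishes at 37 + 17 = minute 54.
D needs all of B (finishes minute 54, plus 20-minute gap → minute 74); A (finishes minute 37); C (finishes minute 72). That puts its earliest start at minute 74; it finishes at 74 + 25 = minute 99.
All tasks are finished once the last one completes. Finish times: A at 37, B at 54, C at 72, D at 99. The latest is minute 99.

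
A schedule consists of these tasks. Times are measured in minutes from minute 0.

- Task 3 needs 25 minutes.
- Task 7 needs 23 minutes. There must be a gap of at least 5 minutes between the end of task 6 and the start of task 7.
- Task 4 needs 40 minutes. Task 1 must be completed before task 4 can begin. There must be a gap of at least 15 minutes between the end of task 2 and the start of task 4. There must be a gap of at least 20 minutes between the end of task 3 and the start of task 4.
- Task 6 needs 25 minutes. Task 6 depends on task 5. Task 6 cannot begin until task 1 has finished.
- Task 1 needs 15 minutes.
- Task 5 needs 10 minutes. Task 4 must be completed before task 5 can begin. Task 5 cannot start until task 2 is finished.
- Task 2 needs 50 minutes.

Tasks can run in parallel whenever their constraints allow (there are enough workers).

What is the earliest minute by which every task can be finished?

168

Task 3 can start immediately at minute 0; it finishes at minute 25.
Nothing blocks task 2, so it runs from minute 0 to minute 50.
Task 1 can start immediately at minute 0; it finishes at minute 15.
Task 4 needs all of task 1 (finishes minute 15); task 2 (finishes minute 50, plus 15-minute gap → minute 65); task 3 (finishes minute 25, plus 20-minute gap → minute 45). That puts its earliest start at minute 65; it finishes at 65 + 40 = minute 105.
Task 5 needs all of task 4 (finishes minute 105); task 2 (finishes minute 50). That puts its earliest start at minute 105; it finishes at 105 + 10 = minute 115.
Task 6 cannot start until task 5 (finishes minute 115); task 1 (finishes minute 15). The controlling bound is minute 115, so task 6 finishes at 115 + 25 = minute 140.
Task 7 waits on task 6 (finishes minute 140, plus 5-minute gap → minute 145), so it starts at minute 145 and finishes at 145 + 23 = minute 168.
All tasks are finished once the last one completes. Finish times: Task 1 at 15, Task 2 at 50, Task 3 at 25, Task 4 at 105, Task 5 at 115, Task 6 at 140, Task 7 at 168. The latest is minute 168.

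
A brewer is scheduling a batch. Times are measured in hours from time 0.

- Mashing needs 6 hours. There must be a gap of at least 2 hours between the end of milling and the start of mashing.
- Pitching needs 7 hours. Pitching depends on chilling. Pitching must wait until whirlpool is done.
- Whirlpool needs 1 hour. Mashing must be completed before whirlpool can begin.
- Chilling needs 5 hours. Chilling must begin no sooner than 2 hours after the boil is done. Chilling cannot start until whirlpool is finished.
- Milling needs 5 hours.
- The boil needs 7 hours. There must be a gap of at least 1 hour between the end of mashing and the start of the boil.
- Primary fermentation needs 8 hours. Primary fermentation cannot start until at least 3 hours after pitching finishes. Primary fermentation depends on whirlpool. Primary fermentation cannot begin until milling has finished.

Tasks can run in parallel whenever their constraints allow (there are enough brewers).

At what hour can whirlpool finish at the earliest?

14

Milling can start immediately at hour 0; it finishes at hour 5.
Mashing cannot begin until milling (finishes hour 5, plus 2-hour gap → hour 7). It runs from hour 7 to 7 + 6 = hour 13.
After mashing (finishes hour 13), whirlpool can start at hour 13 and finishes at hour 14.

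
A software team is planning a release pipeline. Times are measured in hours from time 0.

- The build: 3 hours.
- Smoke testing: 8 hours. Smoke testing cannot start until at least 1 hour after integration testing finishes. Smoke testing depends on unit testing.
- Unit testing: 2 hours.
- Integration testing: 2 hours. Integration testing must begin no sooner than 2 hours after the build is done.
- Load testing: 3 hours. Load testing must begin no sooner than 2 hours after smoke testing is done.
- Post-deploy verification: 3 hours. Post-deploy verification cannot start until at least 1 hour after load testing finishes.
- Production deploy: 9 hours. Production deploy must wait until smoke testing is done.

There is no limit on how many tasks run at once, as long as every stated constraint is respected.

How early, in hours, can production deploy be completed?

Unit testing can start immediately at hour 0; it finishes at hour 2.
The build has no prerequisites, so it starts at hour 0 and finishes at hour 3.
Integration testing cannot begin until the build (finishes hour 3, plus 2-hour gap → hour 5). It runs from hour 5 to 5 + 2 = hour 7.
For smoke testing: integration testing (finishes hour 7, plus 1-hour gap → hour 8); unit testing (finishes hour 2). Taking the maximum gives a start of hour 8, and it finishes at 8 + 8 = hour 16.
After smoke testing (finishes hour 16), production deploy can start at hour 16 and finishes at hour 25.

25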